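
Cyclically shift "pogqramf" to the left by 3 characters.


Input: 'pogqramf', shift = 3
Operation: split at index 3 and swap parts
Front part s[0:3] = 'pog'
Back part s[3:] = 'qramf'
Rotated = back + front = 'qramf' + 'pog'
Result: qramfpog


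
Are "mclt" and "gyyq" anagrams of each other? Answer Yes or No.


String 1: 'mclt' -> sorted: 'clmt'
String 2: 'gyyq' -> sorted: 'gqyy'
Compare sorted forms: 'clmt' != 'gqyy'
Anagram: No


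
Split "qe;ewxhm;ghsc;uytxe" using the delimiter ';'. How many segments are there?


Input string: 'qe;ewxhm;ghsc;uytxe'
Delimiter: ';'
Split result: 'qe', 'ewxhm', 'ghsc', 'uytxe'
Number of parts: 4


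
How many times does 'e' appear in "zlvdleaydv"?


Input string: 'zlvdleaydv'
Target character: 'e'
Scan each position: s[5]='e'
Matches found at indices: 5
Total: 1


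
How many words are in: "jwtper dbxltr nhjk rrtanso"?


Input string: 'jwtper dbxltr nhjk rrtanso'
Operation: split by spaces
Words found: 'jwtper', 'dbxltr', 'nhjk', 'rrtanso'
Word count: 4


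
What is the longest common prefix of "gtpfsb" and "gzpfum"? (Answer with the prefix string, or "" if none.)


String 1: 'gtpfsb'
String 2: 'gzpfum'
Compare position by position:
pos 0: 'g' vs 'g' match
pos 1: 't' vs 'z' differ -> stop
Longest common prefix: "g" (length 1)


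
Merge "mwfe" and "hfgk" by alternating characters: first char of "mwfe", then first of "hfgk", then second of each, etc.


String 1: 'mwfe'
String 2: 'hfgk'
Operation: alternate characters
Pairs: 'm'+'h', 'w'+'f', 'f'+'g', 'e'+'k'
Result: mhwffgek


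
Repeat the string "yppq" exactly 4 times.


Input string: 'yppq'
Operation: repeat 4 times
Concatenation: 'yppq' + 'yppq' + 'yppq' + 'yppq'
Result: yppqyppqyppqyppq


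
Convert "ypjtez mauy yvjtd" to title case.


Input string: 'ypjtez mauy yvjtd'
Operation: capitalize first letter of each word
Word transformations: 'ypjtez'->'Ypjtez', 'mauy'->'Mauy', 'yvjtd'->'Yvjtd'
Result: Ypjtez Mauy Yvjtd


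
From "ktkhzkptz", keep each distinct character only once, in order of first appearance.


Input: 'ktkhzkptz'
Operation: keep first occurrence of each character
Scan: s[0]='k' new -> keep; s[1]='t' new -> keep; s[2]='k' seen -> skip; s[3]='h' new -> keep; s[4]='z' new -> keep; s[5]='k' seen -> skip; s[6]='p' new -> keep; s[7]='t' seen -> skip; s[8]='z' seen -> skip
Result: kthzp


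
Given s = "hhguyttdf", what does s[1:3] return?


Input string: 'hhguyttdf'
Operation: slice [1:3]
Extract characters: s[1]='h', s[2]='g'
Result: hg


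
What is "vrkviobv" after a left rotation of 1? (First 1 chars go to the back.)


Input: 'vrkviobv', shift = 1
Operation: split at index 1 and swap parts
Front part s[0:1] = 'v'
Back part s[1:] = 'rkviobv'
Rotated = back + front = 'rkviobv' + 'v'
Result: rkviobvv


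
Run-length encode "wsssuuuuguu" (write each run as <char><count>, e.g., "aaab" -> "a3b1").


Input: 'wsssuuuuguu'
Operation: identify consecutive runs
Runs: 'w' -> w1, 'sss' -> s3, 'uuuu' -> u4, 'g' -> g1, 'uu' -> u2
Encoded: w1s3u4g1u2


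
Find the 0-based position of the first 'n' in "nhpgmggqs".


Input string: 'nhpgmggqs'
Target: 'n'
Scanning left to right: s[0]='n'
First match at index: 0


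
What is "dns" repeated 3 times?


Input string: 'dns'
Operation: repeat 3 times
Concatenation: 'dns' + 'dns' + 'dns'
Result: dnsdnsdns


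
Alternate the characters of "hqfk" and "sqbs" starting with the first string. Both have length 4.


String 1: 'hqfk'
String 2: 'sqbs'
Operation: alternate characters
Pairs: 'h'+'s', 'q'+'q', 'f'+'b', 'k'+'s'
Result: hsqqfbks


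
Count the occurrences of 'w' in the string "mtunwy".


Input string: 'mtunwy'
Target character: 'w'
Scan each position: s[4]='w'
Matches found at indices: 4
Total: 1


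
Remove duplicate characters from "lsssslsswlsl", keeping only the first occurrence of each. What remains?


Input: 'lsssslsswlsl'
Operation: keep first occurrence of each character
Scan: s[0]='l' new -> keep; s[1]='s' new -> keep; s[2]='s' seen -> skip; s[3]='s' seen -> skip; s[4]='s' seen -> skip; s[5]='l' seen -> skip; s[6]='s' seen -> skip; s[7]='s' seen -> skip; s[8]='w' new -> keep; s[9]='l' seen -> skip; s[10]='s' seen -> skip; s[11]='l' seen -> skip
Result: lsw


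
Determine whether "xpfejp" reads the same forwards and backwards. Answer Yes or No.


Input string: 'xpfejp'
Reversed: 'pjefpx'
Compare pairs: s[0]='x' vs s[5]='p' (mismatch), s[1]='p' vs s[4]='j' (mismatch), s[2]='f' vs s[3]='e' (mismatch)
Palindrome: No


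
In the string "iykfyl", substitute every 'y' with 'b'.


Input string: 'iykfyl'
Operation: replace 'y' with 'b'
Positions of 'y': 1, 4
After replacement: ibkfbl


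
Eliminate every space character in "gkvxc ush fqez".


Input string: 'gkvxc ush fqez'
Operation: remove all spaces
Words: 'gkvxc', 'ush', 'fqez'
Join without spaces: gkvxcushfqez


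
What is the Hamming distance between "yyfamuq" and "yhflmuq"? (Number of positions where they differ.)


String 1: 'yyfamuq'
String 2: 'yhflmuq'
Compare each position: pos 0: 'y'=='y', pos 1: 'y'!='h', pos 2: 'f'=='f', pos 3: 'a'!='l', pos 4: 'm'=='m', pos 5: 'u'=='u', pos 6: 'q'=='q'
Differing positions: 2
Hamming distance: 2


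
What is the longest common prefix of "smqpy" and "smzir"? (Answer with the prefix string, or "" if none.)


String 1: 'smqpy'
String 2: 'smzir'
Compare position by position:
pos 0: 's' vs 's' match
pos 1: 'm' vs 'm' match
pos 2: 'q' vs 'z' differ -> stop
Longest common prefix: "sm" (length 2)


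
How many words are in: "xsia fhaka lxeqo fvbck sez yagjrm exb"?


Input string: 'xsia fhaka lxeqo fvbck sez yagjrm exb'
Operation: split by spaces
Words found: 'xsia', 'fhaka', 'lxeqo', 'fvbck', 'sez', 'yagjrm', 'exb'
Word count: 7


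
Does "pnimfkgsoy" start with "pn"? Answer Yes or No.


Input string: 'pnimfkgsoy'
Prefix to check: 'pn'
First 2 characters of input: 'pn'
Match: True
Result: Yes


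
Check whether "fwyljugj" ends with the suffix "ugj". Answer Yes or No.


Input string: 'fwyljugj'
Suffix to check: 'ugj'
Last 3 characters of input: 'ugj'
Match: True
Result: Yes


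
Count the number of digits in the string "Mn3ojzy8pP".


Input string: 'Mn3ojzy8pP'
Operation: count digit characters (0-9)
Scan: 'M', 'n', '3'(digit), 'o', 'j', 'z', 'y', '8'(digit), 'p', 'P'
Digits found: 2
Result: 2


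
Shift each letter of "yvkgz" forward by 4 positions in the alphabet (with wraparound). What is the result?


Input: 'yvkgz', shift = 4
Operation: for each letter, (position + 4) mod 26
Mapping: 'y'(24+4=28, 28 mod 26=2)->'c', 'v'(21+4=25)->'z', 'k'(10+4=14)->'o', 'g'(6+4=10)->'k', 'z'(25+4=29, 29 mod 26=3)->'d'
Result: czokd


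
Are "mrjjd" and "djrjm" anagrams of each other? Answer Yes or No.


String 1: 'mrjjd' -> sorted: 'djjmr'
String 2: 'djrjm' -> sorted: 'djjmr'
Compare sorted forms: 'djjmr' == 'djjmr'
Anagram: Yes


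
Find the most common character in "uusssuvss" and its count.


Input: 'uusssuvss'
Operation: tally each character
Counts: 's':5, 'u':3, 'v':1
Maximum: 's' appears 5 times


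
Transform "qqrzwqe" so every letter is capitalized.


Input string: 'qqrzwqe'
Operation: convert each letter to uppercase
Mapping: 'q'->'Q', 'q'->'Q', 'r'->'R', 'z'->'Z', 'w'->'W', 'q'->'Q', 'e'->'E'
Result: QQRZWQE


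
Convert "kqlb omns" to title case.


Input string: 'kqlb omns'
Operation: capitalize first letter of each word
Word transformations: 'kqlb'->'Kqlb', 'omns'->'Omns'
Result: Kqlb Omns


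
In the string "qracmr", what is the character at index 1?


Input string: 'qracmr'
Operation: get character at index 1
Index mapping: s[0]='q', s[1]='r'
Result: 'r'


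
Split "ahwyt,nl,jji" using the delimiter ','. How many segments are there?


Input string: 'ahwyt,nl,jji'
Delimiter: ','
Split result: 'ahwyt', 'nl', 'jji'
Number of parts: 3


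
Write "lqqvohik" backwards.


Input string: 'lqqvohik'
Operation: reverse character order
Original order: 'l' -> 'q' -> 'q' -> 'v' -> 'o' -> 'h' -> 'i' -> 'k'
Reversed order: 'k' -> 'i' -> 'h' -> 'o' -> 'v' -> 'q' -> 'q' -> 'l'
Result: kihovqql


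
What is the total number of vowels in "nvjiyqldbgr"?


Input string: 'nvjiyqldbgr'
Operation: count vowels (a, e, i, o, u)
Scan: s[0]='n', s[1]='v', s[2]='j', s[3]='i' (vowel), s[4]='y', s[5]='q', s[6]='l', s[7]='d', s[8]='b', s[9]='g', s[10]='r'
Vowels found: 1
Result: 1


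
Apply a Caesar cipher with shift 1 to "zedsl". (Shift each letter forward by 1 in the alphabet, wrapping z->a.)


Input: 'zedsl', shift = 1
Operation: for each letter, (position + 1) mod 26
Mapping: 'z'(25+1=26, 26 mod 26=0)->'a', 'e'(4+1=5)->'f', 'd'(3+1=4)->'e', 's'(18+1=19)->'t', 'l'(11+1=12)->'m'
Result: afetm


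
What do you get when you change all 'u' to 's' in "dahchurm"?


Input string: 'dahchurm'
Operation: replace 'u' with 's'
Positions of 'u': 5
After replacement: dahchsrm


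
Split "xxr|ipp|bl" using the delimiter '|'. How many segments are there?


Input string: 'xxr|ipp|bl'
Delimiter: '|'
Split result: 'xxr', 'ipp', 'bl'
Number of parts: 3


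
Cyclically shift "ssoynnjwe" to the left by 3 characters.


Input: 'ssoynnjwe', shift = 3
Operation: split at index 3 and swap parts
Front part s[0:3] = 'sso'
Back part s[3:] = 'ynnjwe'
Rotated = back + front = 'ynnjwe' + 'sso'
Result: ynnjwesso


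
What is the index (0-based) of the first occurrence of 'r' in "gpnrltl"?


Input string: 'gpnrltl'
Target: 'r'
Scanning left to right: s[0]='g', s[1]='p', s[2]='n', s[3]='r'
First match at index: 3


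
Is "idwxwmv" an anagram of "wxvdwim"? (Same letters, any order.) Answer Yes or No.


String 1: 'wxvdwim' -> sorted: 'dimvwwx'
String 2: 'idwxwmv' -> sorted: 'dimvwwx'
Compare sorted forms: 'dimvwwx' == 'dimvwwx'
Anagram: Yes


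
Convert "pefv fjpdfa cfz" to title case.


Input string: 'pefv fjpdfa cfz'
Operation: capitalize first letter of each word
Word transformations: 'pefv'->'Pefv', 'fjpdfa'->'Fjpdfa', 'cfz'->'Cfz'
Result: Pefv Fjpdfa Cfz


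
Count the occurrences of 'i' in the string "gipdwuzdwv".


Input string: 'gipdwuzdwv'
Target character: 'i'
Scan each position: s[1]='i'
Matches found at indices: 1
Total: 1


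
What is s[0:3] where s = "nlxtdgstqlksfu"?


Input string: 'nlxtdgstqlksfu'
Operation: slice [0:3]
Extract characters: s[0]='n', s[1]='l', s[2]='x'
Result: nlx


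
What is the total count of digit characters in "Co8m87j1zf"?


Input string: 'Co8m87j1zf'
Operation: count digit characters (0-9)
Scan: 'C', 'o', '8'(digit), 'm', '8'(digit), '7'(digit), 'j', '1'(digit), 'z', 'f'
Digits found: 4
Result: 4


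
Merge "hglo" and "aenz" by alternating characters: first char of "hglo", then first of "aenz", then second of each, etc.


String 1: 'hglo'
String 2: 'aenz'
Operation: alternate characters
Pairs: 'h'+'a', 'g'+'e', 'l'+'n', 'o'+'z'
Result: hagelnoz


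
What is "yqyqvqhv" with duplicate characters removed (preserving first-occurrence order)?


Input: 'yqyqvqhv'
Operation: keep first occurrence of each character
Scan: s[0]='y' new -> keep; s[1]='q' new -> keep; s[2]='y' seen -> skip; s[3]='q' seen -> skip; s[4]='v' new -> keep; s[5]='q' seen -> skip; s[6]='h' new -> keep; s[7]='v' seen -> skip
Result: yqvh


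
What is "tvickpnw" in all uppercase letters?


Input string: 'tvickpnw'
Operation: convert each letter to uppercase
Mapping: 't'->'T', 'v'->'V', 'i'->'I', 'c'->'C', 'k'->'K', 'p'->'P', 'n'->'N', 'w'->'W'
Result: TVICKPNW


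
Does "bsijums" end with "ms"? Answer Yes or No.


Input string: 'bsijums'
Suffix to check: 'ms'
Last 2 characters of input: 'ms'
Match: True
Result: Yes


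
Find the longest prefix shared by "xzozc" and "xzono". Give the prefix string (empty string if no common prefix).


String 1: 'xzozc'
String 2: 'xzono'
Compare position by position:
pos 0: 'x' vs 'x' match
pos 1: 'z' vs 'z' match
pos 2: 'o' vs 'o' match
pos 3: 'z' vs 'n' differ -> stop
Longest common prefix: "xzo" (length 3)


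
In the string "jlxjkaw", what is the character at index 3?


Input string: 'jlxjkaw'
Operation: get character at index 3
Index mapping: s[0]='j', s[1]='l', s[2]='x', s[3]='j'
Result: 'j'


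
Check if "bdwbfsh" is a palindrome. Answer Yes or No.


Input string: 'bdwbfsh'
Reversed: 'hsfbwdb'
Compare pairs: s[0]='b' vs s[6]='h' (mismatch), s[1]='d' vs s[5]='s' (mismatch), s[2]='w' vs s[4]='f' (mismatch)
Palindrome: No


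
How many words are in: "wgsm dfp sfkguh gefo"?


Input string: 'wgsm dfp sfkguh gefo'
Operation: split by spaces
Words found: 'wgsm', 'dfp', 'sfkguh', 'gefo'
Word count: 4


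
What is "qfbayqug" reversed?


Input string: 'qfbayqug'
Operation: reverse character order
Original order: 'q' -> 'f' -> 'b' -> 'a' -> 'y' -> 'q' -> 'u' -> 'g'
Reversed order: 'g' -> 'u' -> 'q' -> 'y' -> 'a' -> 'b' -> 'f' -> 'q'
Result: guqyabfq


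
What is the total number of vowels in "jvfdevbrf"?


Input string: 'jvfdevbrf'
Operation: count vowels (a, e, i, o, u)
Scan: s[0]='j', s[1]='v', s[2]='f', s[3]='d', s[4]='e' (vowel), s[5]='v', s[6]='b', s[7]='r', s[8]='f'
Vowels found: 1
Result: 1


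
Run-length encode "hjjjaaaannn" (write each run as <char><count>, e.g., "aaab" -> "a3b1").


Input: 'hjjjaaaannn'
Operation: identify consecutive runs
Runs: 'h' -> h1, 'jjj' -> j3, 'aaaa' -> a4, 'nnn' -> n3
Encoded: h1j3a4n3


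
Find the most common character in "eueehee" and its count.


Input: 'eueehee'
Operation: tally each character
Counts: 'e':5, 'h':1, 'u':1
Maximum: 'e' appears 5 times


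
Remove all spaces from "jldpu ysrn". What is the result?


Input string: 'jldpu ysrn'
Operation: remove all spaces
Words: 'jldpu', 'ysrn'
Join without spaces: jldpuysrn


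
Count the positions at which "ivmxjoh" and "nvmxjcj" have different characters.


String 1: 'ivmxjoh'
String 2: 'nvmxjcj'
Compare each position: pos 0: 'i'!='n', pos 1: 'v'=='v', pos 2: 'm'=='m', pos 3: 'x'=='x', pos 4: 'j'=='j', pos 5: 'o'!='c', pos 6: 'h'!='j'
Differing positions: 3
Hamming distance: 3


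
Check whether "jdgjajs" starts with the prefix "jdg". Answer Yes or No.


Input string: 'jdgjajs'
Prefix to check: 'jdg'
First 3 characters of input: 'jdg'
Match: True
Result: Yes


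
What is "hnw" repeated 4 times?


Input string: 'hnw'
Operation: repeat 4 times
Concatenation: 'hnw' + 'hnw' + 'hnw' + 'hnw'
Result: hnwhnwhnwhnw


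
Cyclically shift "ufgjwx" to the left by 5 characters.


Input: 'ufgjwx', shift = 5
Operation: split at index 5 and swap parts
Front part s[0:5] = 'ufgjw'
Back part s[5:] = 'x'
Rotated = back + front = 'x' + 'ufgjw'
Result: xufgjw


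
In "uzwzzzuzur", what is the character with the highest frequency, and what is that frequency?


Input: 'uzwzzzuzur'
Operation: tally each character
Counts: 'r':1, 'u':3, 'w':1, 'z':5
Maximum: 'z' appears 5 times


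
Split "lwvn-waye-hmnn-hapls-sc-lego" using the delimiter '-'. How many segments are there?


Input string: 'lwvn-waye-hmnn-hapls-sc-lego'
Delimiter: '-'
Split result: 'lwvn', 'waye', 'hmnn', 'hapls', 'sc', 'lego'
Number of parts: 6


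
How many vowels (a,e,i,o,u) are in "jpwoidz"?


Input string: 'jpwoidz'
Operation: count vowels (a, e, i, o, u)
Scan: s[0]='j', s[1]='p', s[2]='w', s[3]='o' (vowel), s[4]='i' (vowel), s[5]='d', s[6]='z'
Vowels found: 2
Result: 2


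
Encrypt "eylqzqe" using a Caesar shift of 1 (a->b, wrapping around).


Input: 'eylqzqe', shift = 1
Operation: for each letter, (position + 1) mod 26
Mapping: 'e'(4+1=5)->'f', 'y'(24+1=25)->'z', 'l'(11+1=12)->'m', 'q'(16+1=17)->'r', 'z'(25+1=26, 26 mod 26=0)->'a', 'q'(16+1=17)->'r', 'e'(4+1=5)->'f'
Result: fzmrarf


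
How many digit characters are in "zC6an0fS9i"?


Input string: 'zC6an0fS9i'
Operation: count digit characters (0-9)
Scan: 'z', 'C', '6'(digit), 'a', 'n', '0'(digit), 'f', 'S', '9'(digit), 'i'
Digits found: 3
Result: 3


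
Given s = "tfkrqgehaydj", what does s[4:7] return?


Input string: 'tfkrqgehaydj'
Operation: slice [4:7]
Extract characters: s[4]='q', s[5]='g', s[6]='e'
Result: qge


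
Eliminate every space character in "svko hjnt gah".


Input string: 'svko hjnt gah'
Operation: remove all spaces
Words: 'svko', 'hjnt', 'gah'
Join without spaces: svkohjntgah


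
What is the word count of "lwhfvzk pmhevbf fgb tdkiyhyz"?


Input string: 'lwhfvzk pmhevbf fgb tdkiyhyz'
Operation: split by spaces
Words found: 'lwhfvzk', 'pmhevbf', 'fgb', 'tdkiyhyz'
Word count: 4


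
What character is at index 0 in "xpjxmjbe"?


Input string: 'xpjxmjbe'
Operation: get character at index 0
Index mapping: s[0]='x'
Result: 'x'


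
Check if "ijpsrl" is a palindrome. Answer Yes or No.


Input string: 'ijpsrl'
Reversed: 'lrspji'
Compare pairs: s[0]='i' vs s[5]='l' (mismatch), s[1]='j' vs s[4]='r' (mismatch), s[2]='p' vs s[3]='s' (mismatch)
Palindrome: No


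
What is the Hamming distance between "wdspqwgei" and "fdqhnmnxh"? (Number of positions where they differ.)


String 1: 'wdspqwgei'
String 2: 'fdqhnmnxh'
Compare each position: pos 0: 'w'!='f', pos 1: 'd'=='d', pos 2: 's'!='q', pos 3: 'p'!='h', pos 4: 'q'!='n', pos 5: 'w'!='m', pos 6: 'g'!='n', pos 7: 'e'!='x', pos 8: 'i'!='h'
Differing positions: 8
Hamming distance: 8


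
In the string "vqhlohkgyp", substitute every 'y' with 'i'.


Input string: 'vqhlohkgyp'
Operation: replace 'y' with 'i'
Positions of 'y': 8
After replacement: vqhlohkgip


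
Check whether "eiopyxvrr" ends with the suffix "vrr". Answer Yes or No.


Input string: 'eiopyxvrr'
Suffix to check: 'vrr'
Last 3 characters of input: 'vrr'
Match: True
Result: Yes


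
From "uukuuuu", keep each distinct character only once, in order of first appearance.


Input: 'uukuuuu'
Operation: keep first occurrence of each character
Scan: s[0]='u' new -> keep; s[1]='u' seen -> skip; s[2]='k' new -> keep; s[3]='u' seen -> skip; s[4]='u' seen -> skip; s[5]='u' seen -> skip; s[6]='u' seen -> skip
Result: uk


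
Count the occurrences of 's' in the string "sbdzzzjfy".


Input string: 'sbdzzzjfy'
Target character: 's'
Scan each position: s[0]='s'
Matches found at indices: 0
Total: 1


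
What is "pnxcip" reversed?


Input string: 'pnxcip'
Operation: reverse character order
Original order: 'p' -> 'n' -> 'x' -> 'c' -> 'i' -> 'p'
Reversed order: 'p' -> 'i' -> 'c' -> 'x' -> 'n' -> 'p'
Result: picxnp


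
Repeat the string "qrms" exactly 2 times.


Input string: 'qrms'
Operation: repeat 2 times
Concatenation: 'qrms' + 'qrms'
Result: qrmsqrms


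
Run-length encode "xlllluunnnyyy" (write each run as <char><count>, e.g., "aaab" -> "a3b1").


Input: 'xlllluunnnyyy'
Operation: identify consecutive runs
Runs: 'x' -> x1, 'llll' -> l4, 'uu' -> u2, 'nnn' -> n3, 'yyy' -> y3
Encoded: x1l4u2n3y3


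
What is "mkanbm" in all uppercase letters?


Input string: 'mkanbm'
Operation: convert each letter to uppercase
Mapping: 'm'->'M', 'k'->'K', 'a'->'A', 'n'->'N', 'b'->'B', 'm'->'M'
Result: MKANBM


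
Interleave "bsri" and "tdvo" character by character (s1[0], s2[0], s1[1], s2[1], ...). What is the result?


String 1: 'bsri'
String 2: 'tdvo'
Operation: alternate characters
Pairs: 'b'+'t', 's'+'d', 'r'+'v', 'i'+'o'
Result: btsdrvio


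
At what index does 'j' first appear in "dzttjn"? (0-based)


Input string: 'dzttjn'
Target: 'j'
Scanning left to right: s[0]='d', s[1]='z', s[2]='t', s[3]='t', s[4]='j'
First match at index: 4


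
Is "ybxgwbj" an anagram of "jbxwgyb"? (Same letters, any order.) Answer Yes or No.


String 1: 'jbxwgyb' -> sorted: 'bbgjwxy'
String 2: 'ybxgwbj' -> sorted: 'bbgjwxy'
Compare sorted forms: 'bbgjwxy' == 'bbgjwxy'
Anagram: Yes


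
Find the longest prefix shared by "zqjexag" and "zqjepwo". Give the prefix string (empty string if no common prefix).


String 1: 'zqjexag'
String 2: 'zqjepwo'
Compare position by position:
pos 0: 'z' vs 'z' match
pos 1: 'q' vs 'q' match
pos 2: 'j' vs 'j' match
pos 3: 'e' vs 'e' match
pos 4: 'x' vs 'p' differ -> stop
Longest common prefix: "zqje" (length 4)


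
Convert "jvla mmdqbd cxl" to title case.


Input string: 'jvla mmdqbd cxl'
Operation: capitalize first letter of each word
Word transformations: 'jvla'->'Jvla', 'mmdqbd'->'Mmdqbd', 'cxl'->'Cxl'
Result: Jvla Mmdqbd Cxl


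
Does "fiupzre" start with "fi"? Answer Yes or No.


Input string: 'fiupzre'
Prefix to check: 'fi'
First 2 characters of input: 'fi'
Match: True
Result: Yes


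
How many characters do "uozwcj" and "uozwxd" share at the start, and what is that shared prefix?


String 1: 'uozwcj'
String 2: 'uozwxd'
Compare position by position:
pos 0: 'u' vs 'u' match
pos 1: 'o' vs 'o' match
pos 2: 'z' vs 'z' match
pos 3: 'w' vs 'w' match
pos 4: 'c' vs 'x' differ -> stop
Longest common prefix: "uozw" (length 4)


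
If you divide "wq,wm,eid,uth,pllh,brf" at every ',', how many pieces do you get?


Input string: 'wq,wm,eid,uth,pllh,brf'
Delimiter: ','
Split result: 'wq', 'wm', 'eid', 'uth', 'pllh', 'brf'
Number of parts: 6


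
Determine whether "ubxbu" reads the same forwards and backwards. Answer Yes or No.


Input string: 'ubxbu'
Reversed: 'ubxbu'
Compare pairs: s[0]='u' vs s[4]='u' (match), s[1]='b' vs s[3]='b' (match)
Palindrome: Yes


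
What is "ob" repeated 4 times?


Input string: 'ob'
Operation: repeat 4 times
Concatenation: 'ob' + 'ob' + 'ob' + 'ob'
Result: obobobob


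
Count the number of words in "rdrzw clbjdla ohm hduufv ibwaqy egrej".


Input string: 'rdrzw clbjdla ohm hduufv ibwaqy egrej'
Operation: split by spaces
Words found: 'rdrzw', 'clbjdla', 'ohm', 'hduufv', 'ibwaqy', 'egrej'
Word count: 6


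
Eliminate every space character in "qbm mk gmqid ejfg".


Input string: 'qbm mk gmqid ejfg'
Operation: remove all spaces
Words: 'qbm', 'mk', 'gmqid', 'ejfg'
Join without spaces: qbmmkgmqidejfg


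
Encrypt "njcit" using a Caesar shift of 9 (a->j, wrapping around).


Input: 'njcit', shift = 9
Operation: for each letter, (position + 9) mod 26
Mapping: 'n'(13+9=22)->'w', 'j'(9+9=18)->'s', 'c'(2+9=11)->'l', 'i'(8+9=17)->'r', 't'(19+9=28, 28 mod 26=2)->'c'
Result: wslrc


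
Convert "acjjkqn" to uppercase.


Input string: 'acjjkqn'
Operation: convert each letter to uppercase
Mapping: 'a'->'A', 'c'->'C', 'j'->'J', 'j'->'J', 'k'->'K', 'q'->'Q', 'n'->'N'
Result: ACJJKQN


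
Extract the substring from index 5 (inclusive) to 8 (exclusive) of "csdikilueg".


Input string: 'csdikilueg'
Operation: slice [5:8]
Extract characters: s[5]='i', s[6]='l', s[7]='u'
Result: ilu


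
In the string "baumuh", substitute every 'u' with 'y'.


Input string: 'baumuh'
Operation: replace 'u' with 'y'
Positions of 'u': 2, 4
After replacement: baymyh


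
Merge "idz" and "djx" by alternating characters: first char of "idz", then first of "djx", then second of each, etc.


String 1: 'idz'
String 2: 'djx'
Operation: alternate characters
Pairs: 'i'+'d', 'd'+'j', 'z'+'x'
Result: iddjzx


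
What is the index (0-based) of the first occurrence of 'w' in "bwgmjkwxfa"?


Input string: 'bwgmjkwxfa'
Target: 'w'
Scanning left to right: s[0]='b', s[1]='w'
First match at index: 1


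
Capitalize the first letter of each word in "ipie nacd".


Input string: 'ipie nacd'
Operation: capitalize first letter of each word
Word transformations: 'ipie'->'Ipie', 'nacd'->'Nacd'
Result: Ipie Nacd


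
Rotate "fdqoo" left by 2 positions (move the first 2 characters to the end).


Input: 'fdqoo', shift = 2
Operation: split at index 2 and swap parts
Front part s[0:2] = 'fd'
Back part s[2:] = 'qoo'
Rotated = back + front = 'qoo' + 'fd'
Result: qoofd


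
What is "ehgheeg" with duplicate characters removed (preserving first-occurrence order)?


Input: 'ehgheeg'
Operation: keep first occurrence of each character
Scan: s[0]='e' new -> keep; s[1]='h' new -> keep; s[2]='g' new -> keep; s[3]='h' seen -> skip; s[4]='e' seen -> skip; s[5]='e' seen -> skip; s[6]='g' seen -> skip
Result: ehg


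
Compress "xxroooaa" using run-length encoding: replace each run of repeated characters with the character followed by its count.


Input: 'xxroooaa'
Operation: identify consecutive runs
Runs: 'xx' -> x2, 'r' -> r1, 'ooo' -> o3, 'aa' -> a2
Encoded: x2r1o3a2


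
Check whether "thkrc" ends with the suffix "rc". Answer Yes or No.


Input string: 'thkrc'
Suffix to check: 'rc'
Last 2 characters of input: 'rc'
Match: True
Result: Yes


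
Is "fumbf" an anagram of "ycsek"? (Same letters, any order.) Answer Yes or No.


String 1: 'ycsek' -> sorted: 'ceksy'
String 2: 'fumbf' -> sorted: 'bffmu'
Compare sorted forms: 'ceksy' != 'bffmu'
Anagram: No


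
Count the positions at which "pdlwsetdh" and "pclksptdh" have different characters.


String 1: 'pdlwsetdh'
String 2: 'pclksptdh'
Compare each position: pos 0: 'p'=='p', pos 1: 'd'!='c', pos 2: 'l'=='l', pos 3: 'w'!='k', pos 4: 's'=='s', pos 5: 'e'!='p', pos 6: 't'=='t', pos 7: 'd'=='d', pos 8: 'h'=='h'
Differing positions: 3
Hamming distance: 3


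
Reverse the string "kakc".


Input string: 'kakc'
Operation: reverse character order
Original order: 'k' -> 'a' -> 'k' -> 'c'
Reversed order: 'c' -> 'k' -> 'a' -> 'k'
Result: ckak


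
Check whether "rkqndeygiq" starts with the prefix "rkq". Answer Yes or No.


Input string: 'rkqndeygiq'
Prefix to check: 'rkq'
First 3 characters of input: 'rkq'
Match: True
Result: Yes


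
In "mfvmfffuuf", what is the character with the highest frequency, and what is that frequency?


Input: 'mfvmfffuuf'
Operation: tally each character
Counts: 'f':5, 'm':2, 'u':2, 'v':1
Maximum: 'f' appears 5 times


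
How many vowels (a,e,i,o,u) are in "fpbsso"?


Input string: 'fpbsso'
Operation: count vowels (a, e, i, o, u)
Scan: s[0]='f', s[1]='p', s[2]='b', s[3]='s', s[4]='s', s[5]='o' (vowel)
Vowels found: 1
Result: 1


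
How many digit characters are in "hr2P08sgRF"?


Input string: 'hr2P08sgRF'
Operation: count digit characters (0-9)
Scan: 'h', 'r', '2'(digit), 'P', '0'(digit), '8'(digit), 's', 'g', 'R', 'F'
Digits found: 3
Result: 3


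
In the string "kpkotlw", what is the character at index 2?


Input string: 'kpkotlw'
Operation: get character at index 2
Index mapping: s[0]='k', s[1]='p', s[2]='k'
Result: 'k'


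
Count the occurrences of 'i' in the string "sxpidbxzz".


Input string: 'sxpidbxzz'
Target character: 'i'
Scan each position: s[3]='i'
Matches found at indices: 3
Total: 1


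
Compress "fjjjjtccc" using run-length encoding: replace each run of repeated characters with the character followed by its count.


Input: 'fjjjjtccc'
Operation: identify consecutive runs
Runs: 'f' -> f1, 'jjjj' -> j4, 't' -> t1, 'ccc' -> c3
Encoded: f1j4t1c3


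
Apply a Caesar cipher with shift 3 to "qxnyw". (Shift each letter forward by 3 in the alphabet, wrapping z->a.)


Input: 'qxnyw', shift = 3
Operation: for each letter, (position + 3) mod 26
Mapping: 'q'(16+3=19)->'t', 'x'(23+3=26, 26 mod 26=0)->'a', 'n'(13+3=16)->'q', 'y'(24+3=27, 27 mod 26=1)->'b', 'w'(22+3=25)->'z'
Result: taqbz


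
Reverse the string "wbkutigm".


Input string: 'wbkutigm'
Operation: reverse character order
Original order: 'w' -> 'b' -> 'k' -> 'u' -> 't' -> 'i' -> 'g' -> 'm'
Reversed order: 'm' -> 'g' -> 'i' -> 't' -> 'u' -> 'k' -> 'b' -> 'w'
Result: mgitukbw


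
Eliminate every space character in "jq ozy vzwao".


Input string: 'jq ozy vzwao'
Operation: remove all spaces
Words: 'jq', 'ozy', 'vzwao'
Join without spaces: jqozyvzwao


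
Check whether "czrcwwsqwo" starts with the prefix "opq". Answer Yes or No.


Input string: 'czrcwwsqwo'
Prefix to check: 'opq'
First 3 characters of input: 'czr'
Match: False
Result: No


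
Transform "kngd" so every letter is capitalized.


Input string: 'kngd'
Operation: convert each letter to uppercase
Mapping: 'k'->'K', 'n'->'N', 'g'->'G', 'd'->'D'
Result: KNGD


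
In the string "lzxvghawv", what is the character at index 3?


Input string: 'lzxvghawv'
Operation: get character at index 3
Index mapping: s[0]='l', s[1]='z', s[2]='x', s[3]='v'
Result: 'v'


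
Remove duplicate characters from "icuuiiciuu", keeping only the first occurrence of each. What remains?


Input: 'icuuiiciuu'
Operation: keep first occurrence of each character
Scan: s[0]='i' new -> keep; s[1]='c' new -> keep; s[2]='u' new -> keep; s[3]='u' seen -> skip; s[4]='i' seen -> skip; s[5]='i' seen -> skip; s[6]='c' seen -> skip; s[7]='i' seen -> skip; s[8]='u' seen -> skip; s[9]='u' seen -> skip
Result: icu


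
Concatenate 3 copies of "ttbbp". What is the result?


Input string: 'ttbbp'
Operation: repeat 3 times
Concatenation: 'ttbbp' + 'ttbbp' + 'ttbbp'
Result: ttbbpttbbpttbbp


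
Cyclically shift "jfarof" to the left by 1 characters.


Input: 'jfarof', shift = 1
Operation: split at index 1 and swap parts
Front part s[0:1] = 'j'
Back part s[1:] = 'farof'
Rotated = back + front = 'farof' + 'j'
Result: farofj


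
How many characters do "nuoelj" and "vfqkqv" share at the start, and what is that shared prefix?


String 1: 'nuoelj'
String 2: 'vfqkqv'
Compare position by position:
pos 0: 'n' vs 'v' differ -> stop
Longest common prefix: "" (length 0)


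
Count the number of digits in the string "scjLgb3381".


Input string: 'scjLgb3381'
Operation: count digit characters (0-9)
Scan: 's', 'c', 'j', 'L', 'g', 'b', '3'(digit), '3'(digit), '8'(digit), '1'(digit)
Digits found: 4
Result: 4


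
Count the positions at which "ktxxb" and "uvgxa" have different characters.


String 1: 'ktxxb'
String 2: 'uvgxa'
Compare each position: pos 0: 'k'!='u', pos 1: 't'!='v', pos 2: 'x'!='g', pos 3: 'x'=='x', pos 4: 'b'!='a'
Differing positions: 4
Hamming distance: 4


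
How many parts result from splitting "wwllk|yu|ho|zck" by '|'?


Input string: 'wwllk|yu|ho|zck'
Delimiter: '|'
Split result: 'wwllk', 'yu', 'ho', 'zck'
Number of parts: 4


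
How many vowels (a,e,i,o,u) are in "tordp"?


Input string: 'tordp'
Operation: count vowels (a, e, i, o, u)
Scan: s[0]='t', s[1]='o' (vowel), s[2]='r', s[3]='d', s[4]='p'
Vowels found: 1
Result: 1


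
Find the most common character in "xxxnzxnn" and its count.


Input: 'xxxnzxnn'
Operation: tally each character
Counts: 'n':3, 'x':4, 'z':1
Maximum: 'x' appears 4 times


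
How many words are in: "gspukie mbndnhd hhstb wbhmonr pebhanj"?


Input string: 'gspukie mbndnhd hhstb wbhmonr pebhanj'
Operation: split by spaces
Words found: 'gspukie', 'mbndnhd', 'hhstb', 'wbhmonr', 'pebhanj'
Word count: 5


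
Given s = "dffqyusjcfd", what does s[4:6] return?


Input string: 'dffqyusjcfd'
Operation: slice [4:6]
Extract characters: s[4]='y', s[5]='u'
Result: yu


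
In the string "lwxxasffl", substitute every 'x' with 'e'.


Input string: 'lwxxasffl'
Operation: replace 'x' with 'e'
Positions of 'x': 2, 3
After replacement: lweeasffl


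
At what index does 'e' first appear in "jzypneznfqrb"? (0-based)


Input string: 'jzypneznfqrb'
Target: 'e'
Scanning left to right: s[0]='j', s[1]='z', s[2]='y', s[3]='p', s[4]='n', s[5]='e'
First match at index: 5


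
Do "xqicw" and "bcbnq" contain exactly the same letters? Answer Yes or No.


String 1: 'xqicw' -> sorted: 'ciqwx'
String 2: 'bcbnq' -> sorted: 'bbcnq'
Compare sorted forms: 'ciqwx' != 'bbcnq'
Anagram: No


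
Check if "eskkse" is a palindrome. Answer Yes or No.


Input string: 'eskkse'
Reversed: 'eskkse'
Compare pairs: s[0]='e' vs s[5]='e' (match), s[1]='s' vs s[4]='s' (match), s[2]='k' vs s[3]='k' (match)
Palindrome: Yes


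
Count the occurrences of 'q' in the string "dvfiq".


Input string: 'dvfiq'
Target character: 'q'
Scan each position: s[4]='q'
Matches found at indices: 4
Total: 1


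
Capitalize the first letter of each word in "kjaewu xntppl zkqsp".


Input string: 'kjaewu xntppl zkqsp'
Operation: capitalize first letter of each word
Word transformations: 'kjaewu'->'Kjaewu', 'xntppl'->'Xntppl', 'zkqsp'->'Zkqsp'
Result: Kjaewu Xntppl Zkqsp


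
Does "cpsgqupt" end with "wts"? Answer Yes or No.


Input string: 'cpsgqupt'
Suffix to check: 'wts'
Last 3 characters of input: 'upt'
Match: False
Result: No


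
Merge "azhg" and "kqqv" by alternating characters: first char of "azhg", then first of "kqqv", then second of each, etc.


String 1: 'azhg'
String 2: 'kqqv'
Operation: alternate characters
Pairs: 'a'+'k', 'z'+'q', 'h'+'q', 'g'+'v'
Result: akzqhqgv


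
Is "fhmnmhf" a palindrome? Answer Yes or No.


Input string: 'fhmnmhf'
Reversed: 'fhmnmhf'
Compare pairs: s[0]='f' vs s[6]='f' (match), s[1]='h' vs s[5]='h' (match), s[2]='m' vs s[4]='m' (match)
Palindrome: Yes


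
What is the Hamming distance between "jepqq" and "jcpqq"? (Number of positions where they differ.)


String 1: 'jepqq'
String 2: 'jcpqq'
Compare each position: pos 0: 'j'=='j', pos 1: 'e'!='c', pos 2: 'p'=='p', pos 3: 'q'=='q', pos 4: 'q'=='q'
Differing positions: 1
Hamming distance: 1


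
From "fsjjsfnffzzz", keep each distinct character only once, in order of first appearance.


Input: 'fsjjsfnffzzz'
Operation: keep first occurrence of each character
Scan: s[0]='f' new -> keep; s[1]='s' new -> keep; s[2]='j' new -> keep; s[3]='j' seen -> skip; s[4]='s' seen -> skip; s[5]='f' seen -> skip; s[6]='n' new -> keep; s[7]='f' seen -> skip; s[8]='f' seen -> skip; s[9]='z' new -> keep; s[10]='z' seen -> skip; s[11]='z' seen -> skip
Result: fsjnz


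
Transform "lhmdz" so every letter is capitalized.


Input string: 'lhmdz'
Operation: convert each letter to uppercase
Mapping: 'l'->'L', 'h'->'H', 'm'->'M', 'd'->'D', 'z'->'Z'
Result: LHMDZ


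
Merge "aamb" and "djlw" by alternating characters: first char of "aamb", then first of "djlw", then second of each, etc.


String 1: 'aamb'
String 2: 'djlw'
Operation: alternate characters
Pairs: 'a'+'d', 'a'+'j', 'm'+'l', 'b'+'w'
Result: adajmlbw


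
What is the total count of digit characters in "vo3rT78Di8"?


Input string: 'vo3rT78Di8'
Operation: count digit characters (0-9)
Scan: 'v', 'o', '3'(digit), 'r', 'T', '7'(digit), '8'(digit), 'D', 'i', '8'(digit)
Digits found: 4
Result: 4


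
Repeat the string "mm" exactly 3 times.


Input string: 'mm'
Operation: repeat 3 times
Concatenation: 'mm' + 'mm' + 'mm'
Result: mmmmmm


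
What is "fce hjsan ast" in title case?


Input string: 'fce hjsan ast'
Operation: capitalize first letter of each word
Word transformations: 'fce'->'Fce', 'hjsan'->'Hjsan', 'ast'->'Ast'
Result: Fce Hjsan Ast


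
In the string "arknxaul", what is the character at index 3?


Input string: 'arknxaul'
Operation: get character at index 3
Index mapping: s[0]='a', s[1]='r', s[2]='k', s[3]='n'
Result: 'n'


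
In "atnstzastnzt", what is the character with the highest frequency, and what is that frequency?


Input: 'atnstzastnzt'
Operation: tally each character
Counts: 'a':2, 'n':2, 's':2, 't':4, 'z':2
Maximum: 't' appears 4 times


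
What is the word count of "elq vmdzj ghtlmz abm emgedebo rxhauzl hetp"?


Input string: 'elq vmdzj ghtlmz abm emgedebo rxhauzl hetp'
Operation: split by spaces
Words found: 'elq', 'vmdzj', 'ghtlmz', 'abm', 'emgedebo', 'rxhauzl', 'hetp'
Word count: 7


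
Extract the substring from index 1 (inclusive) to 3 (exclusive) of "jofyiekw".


Input string: 'jofyiekw'
Operation: slice [1:3]
Extract characters: s[1]='o', s[2]='f'
Result: of


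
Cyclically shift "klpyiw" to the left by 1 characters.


Input: 'klpyiw', shift = 1
Operation: split at index 1 and swap parts
Front part s[0:1] = 'k'
Back part s[1:] = 'lpyiw'
Rotated = back + front = 'lpyiw' + 'k'
Result: lpyiwk


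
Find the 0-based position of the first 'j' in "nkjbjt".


Input string: 'nkjbjt'
Target: 'j'
Scanning left to right: s[0]='n', s[1]='k', s[2]='j'
First match at index: 2


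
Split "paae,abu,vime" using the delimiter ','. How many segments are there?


Input string: 'paae,abu,vime'
Delimiter: ','
Split result: 'paae', 'abu', 'vime'
Number of parts: 3


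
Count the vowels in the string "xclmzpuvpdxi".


Input string: 'xclmzpuvpdxi'
Operation: count vowels (a, e, i, o, u)
Scan: s[0]='x', s[1]='c', s[2]='l', s[3]='m', s[4]='z', s[5]='p', s[6]='u' (vowel), s[7]='v', s[8]='p', s[9]='d', s[10]='x', s[11]='i' (vowel)
Vowels found: 2
Result: 2


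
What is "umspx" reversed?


Input string: 'umspx'
Operation: reverse character order
Original order: 'u' -> 'm' -> 's' -> 'p' -> 'x'
Reversed order: 'x' -> 'p' -> 's' -> 'm' -> 'u'
Result: xpsmu


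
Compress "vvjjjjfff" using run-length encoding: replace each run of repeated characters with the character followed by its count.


Input: 'vvjjjjfff'
Operation: identify consecutive runs
Runs: 'vv' -> v2, 'jjjj' -> j4, 'fff' -> f3
Encoded: v2j4f3


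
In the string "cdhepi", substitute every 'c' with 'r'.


Input string: 'cdhepi'
Operation: replace 'c' with 'r'
Positions of 'c': 0
After replacement: rdhepi


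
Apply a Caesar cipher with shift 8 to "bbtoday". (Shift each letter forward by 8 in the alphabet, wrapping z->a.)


Input: 'bbtoday', shift = 8
Operation: for each letter, (position + 8) mod 26
Mapping: 'b'(1+8=9)->'j', 'b'(1+8=9)->'j', 't'(19+8=27, 27 mod 26=1)->'b', 'o'(14+8=22)->'w', 'd'(3+8=11)->'l', 'a'(0+8=8)->'i', 'y'(24+8=32, 32 mod 26=6)->'g'
Result: jjbwlig


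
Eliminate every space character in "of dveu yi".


Input string: 'of dveu yi'
Operation: remove all spaces
Words: 'of', 'dveu', 'yi'
Join without spaces: ofdveuyi


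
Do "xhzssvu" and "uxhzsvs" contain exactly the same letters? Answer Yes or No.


String 1: 'xhzssvu' -> sorted: 'hssuvxz'
String 2: 'uxhzsvs' -> sorted: 'hssuvxz'
Compare sorted forms: 'hssuvxz' == 'hssuvxz'
Anagram: Yes


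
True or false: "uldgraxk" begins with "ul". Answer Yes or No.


Input string: 'uldgraxk'
Prefix to check: 'ul'
First 2 characters of input: 'ul'
Match: True
Result: Yes


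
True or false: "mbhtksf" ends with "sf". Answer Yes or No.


Input string: 'mbhtksf'
Suffix to check: 'sf'
Last 2 characters of input: 'sf'
Match: True
Result: Yes


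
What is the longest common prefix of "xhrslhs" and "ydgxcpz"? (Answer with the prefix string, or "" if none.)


String 1: 'xhrslhs'
String 2: 'ydgxcpz'
Compare position by position:
pos 0: 'x' vs 'y' differ -> stop
Longest common prefix: "" (length 0)


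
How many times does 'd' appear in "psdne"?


Input string: 'psdne'
Target character: 'd'
Scan each position: s[2]='d'
Matches found at indices: 2
Total: 1


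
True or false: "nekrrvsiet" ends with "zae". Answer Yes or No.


Input string: 'nekrrvsiet'
Suffix to check: 'zae'
Last 3 characters of input: 'iet'
Match: False
Result: No


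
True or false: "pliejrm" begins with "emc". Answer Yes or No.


Input string: 'pliejrm'
Prefix to check: 'emc'
First 3 characters of input: 'pli'
Match: False
Result: No


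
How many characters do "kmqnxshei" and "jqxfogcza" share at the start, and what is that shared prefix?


String 1: 'kmqnxshei'
String 2: 'jqxfogcza'
Compare position by position:
pos 0: 'k' vs 'j' differ -> stop
Longest common prefix: "" (length 0)


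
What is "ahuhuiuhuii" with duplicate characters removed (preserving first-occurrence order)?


Input: 'ahuhuiuhuii'
Operation: keep first occurrence of each character
Scan: s[0]='a' new -> keep; s[1]='h' new -> keep; s[2]='u' new -> keep; s[3]='h' seen -> skip; s[4]='u' seen -> skip; s[5]='i' new -> keep; s[6]='u' seen -> skip; s[7]='h' seen -> skip; s[8]='u' seen -> skip; s[9]='i' seen -> skip; s[10]='i' seen -> skip
Result: ahui


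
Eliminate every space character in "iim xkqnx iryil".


Input string: 'iim xkqnx iryil'
Operation: remove all spaces
Words: 'iim', 'xkqnx', 'iryil'
Join without spaces: iimxkqnxiryil


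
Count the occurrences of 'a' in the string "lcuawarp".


Input string: 'lcuawarp'
Target character: 'a'
Scan each position: s[3]='a', s[5]='a'
Matches found at indices: 3, 5
Total: 2
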